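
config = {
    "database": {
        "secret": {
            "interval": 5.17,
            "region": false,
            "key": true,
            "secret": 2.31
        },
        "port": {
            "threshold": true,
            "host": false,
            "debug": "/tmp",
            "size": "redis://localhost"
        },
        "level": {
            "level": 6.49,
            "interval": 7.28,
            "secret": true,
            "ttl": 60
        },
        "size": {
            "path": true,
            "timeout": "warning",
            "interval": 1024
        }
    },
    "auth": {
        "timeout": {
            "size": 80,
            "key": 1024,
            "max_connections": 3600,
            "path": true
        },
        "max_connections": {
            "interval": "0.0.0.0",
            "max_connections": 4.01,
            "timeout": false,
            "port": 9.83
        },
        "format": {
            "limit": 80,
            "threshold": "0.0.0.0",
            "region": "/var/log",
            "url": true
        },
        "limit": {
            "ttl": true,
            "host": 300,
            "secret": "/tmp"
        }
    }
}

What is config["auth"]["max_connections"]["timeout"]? False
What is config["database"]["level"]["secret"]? True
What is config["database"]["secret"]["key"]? True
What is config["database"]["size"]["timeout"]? "warning"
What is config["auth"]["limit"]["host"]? 300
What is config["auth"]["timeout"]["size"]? 80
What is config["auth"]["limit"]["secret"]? "/tmp"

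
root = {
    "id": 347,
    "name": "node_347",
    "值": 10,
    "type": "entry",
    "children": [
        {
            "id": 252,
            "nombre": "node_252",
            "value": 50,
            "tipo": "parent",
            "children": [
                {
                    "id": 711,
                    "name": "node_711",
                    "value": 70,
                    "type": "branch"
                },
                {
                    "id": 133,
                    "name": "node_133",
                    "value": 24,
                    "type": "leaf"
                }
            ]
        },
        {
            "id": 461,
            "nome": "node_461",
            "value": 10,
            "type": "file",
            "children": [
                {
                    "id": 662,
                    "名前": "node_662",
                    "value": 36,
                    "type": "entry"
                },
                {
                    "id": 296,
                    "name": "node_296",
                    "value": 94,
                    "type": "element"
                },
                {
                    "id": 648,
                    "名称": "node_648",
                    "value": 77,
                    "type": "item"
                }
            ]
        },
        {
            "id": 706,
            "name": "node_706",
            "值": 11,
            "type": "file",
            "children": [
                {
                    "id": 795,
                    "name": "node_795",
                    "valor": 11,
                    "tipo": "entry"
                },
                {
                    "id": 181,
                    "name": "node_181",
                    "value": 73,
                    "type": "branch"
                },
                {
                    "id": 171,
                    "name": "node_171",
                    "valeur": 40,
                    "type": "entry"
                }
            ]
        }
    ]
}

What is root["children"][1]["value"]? 10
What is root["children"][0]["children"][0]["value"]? 70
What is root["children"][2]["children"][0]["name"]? "node_795"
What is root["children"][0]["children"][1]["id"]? 133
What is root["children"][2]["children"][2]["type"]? "entry"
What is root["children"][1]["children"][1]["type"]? "element"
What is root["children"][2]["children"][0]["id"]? 795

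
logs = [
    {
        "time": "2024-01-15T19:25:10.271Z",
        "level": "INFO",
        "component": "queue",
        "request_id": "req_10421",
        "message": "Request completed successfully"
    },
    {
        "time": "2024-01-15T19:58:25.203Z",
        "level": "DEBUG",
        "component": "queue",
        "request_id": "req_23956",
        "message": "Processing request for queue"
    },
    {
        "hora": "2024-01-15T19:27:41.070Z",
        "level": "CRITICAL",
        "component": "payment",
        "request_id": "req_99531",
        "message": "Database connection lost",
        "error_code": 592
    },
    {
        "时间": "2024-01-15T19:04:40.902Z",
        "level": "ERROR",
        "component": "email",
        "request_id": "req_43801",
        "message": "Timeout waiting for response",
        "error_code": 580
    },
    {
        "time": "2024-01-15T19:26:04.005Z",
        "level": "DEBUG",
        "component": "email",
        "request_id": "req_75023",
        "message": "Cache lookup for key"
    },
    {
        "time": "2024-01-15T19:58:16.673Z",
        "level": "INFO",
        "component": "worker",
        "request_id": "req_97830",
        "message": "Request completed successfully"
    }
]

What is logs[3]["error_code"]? 580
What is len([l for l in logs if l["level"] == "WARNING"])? 0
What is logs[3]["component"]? "email"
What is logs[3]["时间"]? "2024-01-15T19:04:40.902Z"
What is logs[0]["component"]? "queue"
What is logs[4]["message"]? "Cache lookup for key"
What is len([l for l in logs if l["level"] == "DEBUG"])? 2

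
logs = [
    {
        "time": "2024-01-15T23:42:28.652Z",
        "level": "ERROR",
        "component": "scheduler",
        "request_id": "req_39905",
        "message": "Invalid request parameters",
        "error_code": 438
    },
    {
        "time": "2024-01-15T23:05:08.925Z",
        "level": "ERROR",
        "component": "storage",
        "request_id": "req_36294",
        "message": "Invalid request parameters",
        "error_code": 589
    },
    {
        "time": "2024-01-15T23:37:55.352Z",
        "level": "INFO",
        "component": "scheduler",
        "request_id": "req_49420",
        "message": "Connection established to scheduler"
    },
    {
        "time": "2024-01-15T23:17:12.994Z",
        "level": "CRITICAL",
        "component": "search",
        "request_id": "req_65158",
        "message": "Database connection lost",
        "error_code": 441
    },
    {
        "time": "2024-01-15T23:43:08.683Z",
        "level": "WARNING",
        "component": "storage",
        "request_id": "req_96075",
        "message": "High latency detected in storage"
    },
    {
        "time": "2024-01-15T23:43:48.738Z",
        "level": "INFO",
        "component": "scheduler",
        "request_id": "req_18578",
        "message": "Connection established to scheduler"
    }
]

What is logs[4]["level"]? "WARNING"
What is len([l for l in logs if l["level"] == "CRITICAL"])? 1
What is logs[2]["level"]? "INFO"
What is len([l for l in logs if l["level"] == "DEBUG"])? 0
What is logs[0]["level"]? "ERROR"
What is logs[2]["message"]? "Connection established to scheduler"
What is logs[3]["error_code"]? 441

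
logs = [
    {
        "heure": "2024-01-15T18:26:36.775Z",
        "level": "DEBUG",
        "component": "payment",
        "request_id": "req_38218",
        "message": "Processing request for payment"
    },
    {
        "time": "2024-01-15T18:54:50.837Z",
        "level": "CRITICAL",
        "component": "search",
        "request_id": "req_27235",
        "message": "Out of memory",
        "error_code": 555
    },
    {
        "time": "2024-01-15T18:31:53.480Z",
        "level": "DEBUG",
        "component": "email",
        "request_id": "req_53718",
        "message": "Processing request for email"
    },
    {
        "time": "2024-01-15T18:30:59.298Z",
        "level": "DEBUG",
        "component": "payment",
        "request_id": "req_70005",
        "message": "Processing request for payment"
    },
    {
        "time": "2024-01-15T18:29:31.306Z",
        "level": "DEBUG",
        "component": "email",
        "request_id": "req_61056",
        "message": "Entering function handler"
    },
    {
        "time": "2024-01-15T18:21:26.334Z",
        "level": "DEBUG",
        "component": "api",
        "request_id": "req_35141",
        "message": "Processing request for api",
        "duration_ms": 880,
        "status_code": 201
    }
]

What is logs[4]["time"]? "2024-01-15T18:29:31.306Z"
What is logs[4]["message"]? "Entering function handler"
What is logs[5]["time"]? "2024-01-15T18:21:26.334Z"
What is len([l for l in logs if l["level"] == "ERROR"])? 0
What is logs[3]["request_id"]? "req_70005"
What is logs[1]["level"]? "CRITICAL"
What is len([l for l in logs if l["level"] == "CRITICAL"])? 1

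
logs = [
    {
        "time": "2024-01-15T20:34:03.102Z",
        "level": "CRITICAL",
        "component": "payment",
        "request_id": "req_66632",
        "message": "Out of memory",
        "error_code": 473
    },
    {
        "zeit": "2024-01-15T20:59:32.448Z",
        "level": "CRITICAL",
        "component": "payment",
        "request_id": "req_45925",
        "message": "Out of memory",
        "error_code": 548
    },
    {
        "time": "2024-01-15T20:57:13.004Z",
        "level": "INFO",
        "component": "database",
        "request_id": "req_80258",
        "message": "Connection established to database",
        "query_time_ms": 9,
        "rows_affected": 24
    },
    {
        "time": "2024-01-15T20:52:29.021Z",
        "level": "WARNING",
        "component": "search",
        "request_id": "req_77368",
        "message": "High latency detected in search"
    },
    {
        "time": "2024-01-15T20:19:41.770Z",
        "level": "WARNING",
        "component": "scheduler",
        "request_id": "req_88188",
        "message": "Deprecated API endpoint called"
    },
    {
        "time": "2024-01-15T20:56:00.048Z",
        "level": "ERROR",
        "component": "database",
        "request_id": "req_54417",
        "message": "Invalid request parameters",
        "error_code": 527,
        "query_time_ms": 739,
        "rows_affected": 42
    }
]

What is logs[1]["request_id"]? "req_45925"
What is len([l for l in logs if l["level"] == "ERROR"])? 1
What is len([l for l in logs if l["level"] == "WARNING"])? 2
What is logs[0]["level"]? "CRITICAL"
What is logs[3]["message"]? "High latency detected in search"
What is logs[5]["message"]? "Invalid request parameters"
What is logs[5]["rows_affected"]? 42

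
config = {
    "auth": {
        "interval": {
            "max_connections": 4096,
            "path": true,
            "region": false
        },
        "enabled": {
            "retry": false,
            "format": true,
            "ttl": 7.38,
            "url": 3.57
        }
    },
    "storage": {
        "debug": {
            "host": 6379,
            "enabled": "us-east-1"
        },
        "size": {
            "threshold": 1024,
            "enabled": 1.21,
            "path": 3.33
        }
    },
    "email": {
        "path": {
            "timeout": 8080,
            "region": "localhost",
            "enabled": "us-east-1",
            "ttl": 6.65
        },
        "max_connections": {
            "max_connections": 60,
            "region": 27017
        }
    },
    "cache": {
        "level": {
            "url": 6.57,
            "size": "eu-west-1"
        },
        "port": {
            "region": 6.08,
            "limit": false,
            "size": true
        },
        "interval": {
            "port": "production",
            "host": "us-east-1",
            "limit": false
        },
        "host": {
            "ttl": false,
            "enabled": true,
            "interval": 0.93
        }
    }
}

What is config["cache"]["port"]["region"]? 6.08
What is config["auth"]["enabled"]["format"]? True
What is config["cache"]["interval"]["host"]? "us-east-1"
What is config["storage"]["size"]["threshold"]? 1024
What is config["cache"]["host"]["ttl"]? False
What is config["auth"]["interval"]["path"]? True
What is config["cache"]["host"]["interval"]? 0.93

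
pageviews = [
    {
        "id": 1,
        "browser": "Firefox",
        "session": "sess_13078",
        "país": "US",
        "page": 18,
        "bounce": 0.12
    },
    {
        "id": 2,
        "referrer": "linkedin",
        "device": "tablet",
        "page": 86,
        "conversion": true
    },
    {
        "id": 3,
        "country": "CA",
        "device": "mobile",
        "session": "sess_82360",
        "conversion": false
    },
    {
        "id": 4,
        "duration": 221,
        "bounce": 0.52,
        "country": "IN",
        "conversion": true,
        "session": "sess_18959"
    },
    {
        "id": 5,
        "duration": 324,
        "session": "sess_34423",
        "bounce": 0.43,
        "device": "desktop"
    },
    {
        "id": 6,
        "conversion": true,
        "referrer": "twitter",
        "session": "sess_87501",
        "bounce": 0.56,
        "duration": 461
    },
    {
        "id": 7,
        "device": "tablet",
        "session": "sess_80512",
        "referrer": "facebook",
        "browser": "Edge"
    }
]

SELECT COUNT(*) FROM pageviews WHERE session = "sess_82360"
1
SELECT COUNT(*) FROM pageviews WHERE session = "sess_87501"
1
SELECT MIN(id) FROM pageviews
1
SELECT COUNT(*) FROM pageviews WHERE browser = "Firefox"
1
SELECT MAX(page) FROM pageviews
86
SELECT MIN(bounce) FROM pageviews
0.12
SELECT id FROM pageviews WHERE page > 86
[]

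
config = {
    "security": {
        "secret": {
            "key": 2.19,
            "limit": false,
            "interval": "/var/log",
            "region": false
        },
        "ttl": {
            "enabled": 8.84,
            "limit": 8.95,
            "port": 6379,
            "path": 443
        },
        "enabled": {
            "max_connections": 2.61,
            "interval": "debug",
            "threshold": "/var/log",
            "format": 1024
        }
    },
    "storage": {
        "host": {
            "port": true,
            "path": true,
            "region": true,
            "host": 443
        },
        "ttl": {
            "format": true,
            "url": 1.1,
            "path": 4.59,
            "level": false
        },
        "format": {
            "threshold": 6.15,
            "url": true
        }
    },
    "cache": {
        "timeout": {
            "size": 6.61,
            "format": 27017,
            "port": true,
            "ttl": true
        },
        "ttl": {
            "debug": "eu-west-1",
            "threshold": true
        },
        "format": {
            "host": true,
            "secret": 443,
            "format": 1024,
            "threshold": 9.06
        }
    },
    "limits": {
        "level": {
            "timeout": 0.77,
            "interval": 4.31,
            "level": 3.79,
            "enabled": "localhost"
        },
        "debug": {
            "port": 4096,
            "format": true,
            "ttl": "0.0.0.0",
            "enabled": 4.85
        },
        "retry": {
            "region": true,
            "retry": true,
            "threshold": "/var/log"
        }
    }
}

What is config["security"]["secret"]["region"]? False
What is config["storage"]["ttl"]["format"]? True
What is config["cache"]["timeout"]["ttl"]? True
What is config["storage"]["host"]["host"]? 443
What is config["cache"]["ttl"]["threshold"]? True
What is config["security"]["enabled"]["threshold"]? "/var/log"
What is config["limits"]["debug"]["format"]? True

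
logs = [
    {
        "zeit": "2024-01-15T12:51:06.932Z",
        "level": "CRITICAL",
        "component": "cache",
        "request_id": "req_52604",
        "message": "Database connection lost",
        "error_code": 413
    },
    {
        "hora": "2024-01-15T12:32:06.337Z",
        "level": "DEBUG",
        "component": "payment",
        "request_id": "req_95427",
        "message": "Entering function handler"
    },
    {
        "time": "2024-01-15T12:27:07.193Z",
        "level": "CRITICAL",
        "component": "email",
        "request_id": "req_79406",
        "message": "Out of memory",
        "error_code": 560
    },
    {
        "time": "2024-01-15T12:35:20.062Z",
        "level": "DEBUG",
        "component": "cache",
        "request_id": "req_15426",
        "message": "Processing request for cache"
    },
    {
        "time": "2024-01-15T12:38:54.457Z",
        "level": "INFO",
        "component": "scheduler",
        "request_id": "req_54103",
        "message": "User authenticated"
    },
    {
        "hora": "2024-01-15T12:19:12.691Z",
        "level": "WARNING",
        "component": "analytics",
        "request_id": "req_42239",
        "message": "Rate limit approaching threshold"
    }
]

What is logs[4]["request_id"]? "req_54103"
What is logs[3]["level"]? "DEBUG"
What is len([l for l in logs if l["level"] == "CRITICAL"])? 2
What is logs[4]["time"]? "2024-01-15T12:38:54.457Z"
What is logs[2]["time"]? "2024-01-15T12:27:07.193Z"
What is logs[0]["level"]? "CRITICAL"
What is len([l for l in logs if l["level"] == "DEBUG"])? 2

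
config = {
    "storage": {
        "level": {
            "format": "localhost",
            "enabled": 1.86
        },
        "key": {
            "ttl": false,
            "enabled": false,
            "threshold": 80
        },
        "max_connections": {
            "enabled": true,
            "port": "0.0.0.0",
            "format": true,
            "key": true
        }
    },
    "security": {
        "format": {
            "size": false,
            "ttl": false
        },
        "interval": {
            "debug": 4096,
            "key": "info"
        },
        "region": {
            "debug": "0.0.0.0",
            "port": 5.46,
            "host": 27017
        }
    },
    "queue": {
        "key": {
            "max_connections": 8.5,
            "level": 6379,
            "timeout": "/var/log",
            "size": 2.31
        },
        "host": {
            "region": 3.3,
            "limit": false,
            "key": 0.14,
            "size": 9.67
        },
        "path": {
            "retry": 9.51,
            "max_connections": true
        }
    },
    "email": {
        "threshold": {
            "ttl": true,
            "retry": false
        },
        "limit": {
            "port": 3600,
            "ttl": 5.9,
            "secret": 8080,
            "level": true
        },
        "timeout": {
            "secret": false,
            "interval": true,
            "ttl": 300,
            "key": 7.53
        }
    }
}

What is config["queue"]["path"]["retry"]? 9.51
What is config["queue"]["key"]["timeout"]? "/var/log"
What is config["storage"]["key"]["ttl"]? False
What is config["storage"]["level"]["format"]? "localhost"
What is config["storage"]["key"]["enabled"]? False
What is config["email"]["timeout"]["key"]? 7.53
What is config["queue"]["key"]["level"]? 6379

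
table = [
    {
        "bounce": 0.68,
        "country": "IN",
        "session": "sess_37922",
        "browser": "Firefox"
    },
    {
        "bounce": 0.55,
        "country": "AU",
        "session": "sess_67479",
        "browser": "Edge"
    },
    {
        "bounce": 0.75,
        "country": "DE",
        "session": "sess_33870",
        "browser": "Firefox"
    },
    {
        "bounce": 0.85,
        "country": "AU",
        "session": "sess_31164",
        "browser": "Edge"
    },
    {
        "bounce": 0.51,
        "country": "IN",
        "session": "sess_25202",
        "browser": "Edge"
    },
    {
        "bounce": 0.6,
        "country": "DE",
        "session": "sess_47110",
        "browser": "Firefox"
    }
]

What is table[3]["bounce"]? 0.85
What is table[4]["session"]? "sess_25202"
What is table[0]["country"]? "IN"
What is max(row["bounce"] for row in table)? 0.85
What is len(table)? 6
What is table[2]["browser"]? "Firefox"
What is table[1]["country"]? "AU"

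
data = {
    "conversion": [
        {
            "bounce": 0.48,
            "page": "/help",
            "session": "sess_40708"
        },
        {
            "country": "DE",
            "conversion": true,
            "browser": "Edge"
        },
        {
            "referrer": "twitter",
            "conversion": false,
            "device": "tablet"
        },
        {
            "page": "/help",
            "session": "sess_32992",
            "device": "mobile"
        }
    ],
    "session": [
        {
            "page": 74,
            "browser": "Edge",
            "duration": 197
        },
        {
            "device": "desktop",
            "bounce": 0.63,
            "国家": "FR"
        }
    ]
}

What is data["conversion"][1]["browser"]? "Edge"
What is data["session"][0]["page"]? 74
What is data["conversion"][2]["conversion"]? False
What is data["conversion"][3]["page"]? "/help"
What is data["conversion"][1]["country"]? "DE"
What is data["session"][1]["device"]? "desktop"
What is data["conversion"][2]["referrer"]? "twitter"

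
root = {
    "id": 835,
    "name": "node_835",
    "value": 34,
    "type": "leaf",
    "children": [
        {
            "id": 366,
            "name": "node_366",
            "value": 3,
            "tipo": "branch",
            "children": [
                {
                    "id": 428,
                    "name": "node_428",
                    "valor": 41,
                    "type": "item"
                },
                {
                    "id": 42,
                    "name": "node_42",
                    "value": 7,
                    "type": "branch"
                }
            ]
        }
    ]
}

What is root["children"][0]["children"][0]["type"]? "item"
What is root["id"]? 835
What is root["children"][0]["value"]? 3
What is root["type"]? "leaf"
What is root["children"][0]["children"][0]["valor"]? 41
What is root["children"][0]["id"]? 366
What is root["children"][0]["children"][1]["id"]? 42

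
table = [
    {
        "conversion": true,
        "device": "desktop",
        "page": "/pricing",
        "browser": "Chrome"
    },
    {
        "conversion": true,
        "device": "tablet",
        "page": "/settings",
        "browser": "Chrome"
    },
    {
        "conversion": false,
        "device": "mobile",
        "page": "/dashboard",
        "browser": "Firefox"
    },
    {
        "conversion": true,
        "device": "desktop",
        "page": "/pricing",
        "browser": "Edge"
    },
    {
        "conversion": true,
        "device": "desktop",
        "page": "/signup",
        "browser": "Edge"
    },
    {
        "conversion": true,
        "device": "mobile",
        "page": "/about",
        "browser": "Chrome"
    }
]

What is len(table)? 6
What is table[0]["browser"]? "Chrome"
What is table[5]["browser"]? "Chrome"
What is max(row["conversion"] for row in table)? True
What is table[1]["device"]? "tablet"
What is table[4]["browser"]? "Edge"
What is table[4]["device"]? "desktop"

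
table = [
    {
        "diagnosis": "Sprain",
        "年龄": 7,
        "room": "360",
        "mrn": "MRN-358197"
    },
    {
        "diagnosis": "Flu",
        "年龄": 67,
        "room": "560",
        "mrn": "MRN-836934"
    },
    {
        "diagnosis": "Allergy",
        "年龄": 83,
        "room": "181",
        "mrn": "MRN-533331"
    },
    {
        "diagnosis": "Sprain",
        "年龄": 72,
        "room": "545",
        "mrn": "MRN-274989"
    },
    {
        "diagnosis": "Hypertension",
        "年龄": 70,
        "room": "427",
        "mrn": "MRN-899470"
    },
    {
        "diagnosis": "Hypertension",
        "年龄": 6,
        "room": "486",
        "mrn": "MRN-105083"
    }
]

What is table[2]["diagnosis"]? "Allergy"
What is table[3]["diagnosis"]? "Sprain"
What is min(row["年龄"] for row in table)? 6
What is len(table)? 6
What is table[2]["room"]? "181"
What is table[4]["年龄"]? 70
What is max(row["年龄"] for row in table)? 83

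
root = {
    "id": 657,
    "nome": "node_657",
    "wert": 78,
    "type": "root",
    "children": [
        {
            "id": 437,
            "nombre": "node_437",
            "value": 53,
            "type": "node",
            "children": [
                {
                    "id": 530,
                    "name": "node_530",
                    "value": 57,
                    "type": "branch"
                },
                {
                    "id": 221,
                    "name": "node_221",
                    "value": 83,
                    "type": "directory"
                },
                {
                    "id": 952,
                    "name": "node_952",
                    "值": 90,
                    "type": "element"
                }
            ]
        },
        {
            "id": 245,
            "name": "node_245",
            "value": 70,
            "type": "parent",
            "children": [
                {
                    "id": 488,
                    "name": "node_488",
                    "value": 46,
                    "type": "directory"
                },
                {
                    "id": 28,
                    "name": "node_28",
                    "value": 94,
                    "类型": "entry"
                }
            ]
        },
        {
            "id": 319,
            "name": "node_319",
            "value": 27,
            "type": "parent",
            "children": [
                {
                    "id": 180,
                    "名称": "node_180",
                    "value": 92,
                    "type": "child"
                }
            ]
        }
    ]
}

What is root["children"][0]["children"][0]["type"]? "branch"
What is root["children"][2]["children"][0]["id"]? 180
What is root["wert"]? 78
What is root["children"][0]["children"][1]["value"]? 83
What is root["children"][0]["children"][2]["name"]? "node_952"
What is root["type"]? "root"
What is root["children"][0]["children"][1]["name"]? "node_221"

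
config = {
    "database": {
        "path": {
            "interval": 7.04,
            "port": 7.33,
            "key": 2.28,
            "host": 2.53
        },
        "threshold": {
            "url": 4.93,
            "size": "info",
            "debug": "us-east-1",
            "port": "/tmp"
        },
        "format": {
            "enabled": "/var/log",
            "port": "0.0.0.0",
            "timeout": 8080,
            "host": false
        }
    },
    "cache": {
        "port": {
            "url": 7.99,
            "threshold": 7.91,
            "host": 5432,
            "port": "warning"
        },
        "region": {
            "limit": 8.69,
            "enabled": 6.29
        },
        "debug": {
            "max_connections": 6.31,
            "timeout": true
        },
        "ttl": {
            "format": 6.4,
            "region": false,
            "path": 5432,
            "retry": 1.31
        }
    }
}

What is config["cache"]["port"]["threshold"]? 7.91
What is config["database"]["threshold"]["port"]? "/tmp"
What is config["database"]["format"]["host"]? False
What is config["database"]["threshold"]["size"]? "info"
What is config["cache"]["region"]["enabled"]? 6.29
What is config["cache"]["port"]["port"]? "warning"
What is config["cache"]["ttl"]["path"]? 5432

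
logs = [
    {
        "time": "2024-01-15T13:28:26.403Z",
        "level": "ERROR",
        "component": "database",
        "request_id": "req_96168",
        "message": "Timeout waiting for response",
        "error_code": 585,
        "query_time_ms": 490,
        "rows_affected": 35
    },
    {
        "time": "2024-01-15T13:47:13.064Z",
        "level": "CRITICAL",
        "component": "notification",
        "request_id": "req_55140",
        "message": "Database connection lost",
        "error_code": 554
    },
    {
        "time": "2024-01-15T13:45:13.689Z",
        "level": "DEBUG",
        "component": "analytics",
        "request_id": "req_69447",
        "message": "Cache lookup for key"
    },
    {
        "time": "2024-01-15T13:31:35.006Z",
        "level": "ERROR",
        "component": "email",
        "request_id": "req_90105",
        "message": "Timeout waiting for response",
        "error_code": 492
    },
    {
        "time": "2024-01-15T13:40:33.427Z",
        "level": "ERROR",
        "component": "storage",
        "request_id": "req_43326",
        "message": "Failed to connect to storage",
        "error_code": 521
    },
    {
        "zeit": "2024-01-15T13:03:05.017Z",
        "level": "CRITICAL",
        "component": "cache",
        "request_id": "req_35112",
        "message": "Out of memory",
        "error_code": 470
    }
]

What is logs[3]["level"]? "ERROR"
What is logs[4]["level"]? "ERROR"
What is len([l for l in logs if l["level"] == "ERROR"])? 3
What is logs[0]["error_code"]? 585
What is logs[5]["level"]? "CRITICAL"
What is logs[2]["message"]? "Cache lookup for key"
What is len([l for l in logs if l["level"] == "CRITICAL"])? 2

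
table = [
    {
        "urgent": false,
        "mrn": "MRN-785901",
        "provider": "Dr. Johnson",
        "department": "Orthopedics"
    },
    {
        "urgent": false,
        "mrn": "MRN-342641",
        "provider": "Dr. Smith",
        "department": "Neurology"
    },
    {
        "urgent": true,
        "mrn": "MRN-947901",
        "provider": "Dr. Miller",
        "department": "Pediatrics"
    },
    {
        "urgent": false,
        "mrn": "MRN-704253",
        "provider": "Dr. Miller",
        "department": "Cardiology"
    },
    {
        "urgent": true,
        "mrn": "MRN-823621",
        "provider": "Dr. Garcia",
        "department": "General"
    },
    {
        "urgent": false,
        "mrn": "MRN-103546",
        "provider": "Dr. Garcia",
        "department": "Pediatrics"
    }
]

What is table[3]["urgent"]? False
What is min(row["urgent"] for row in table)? False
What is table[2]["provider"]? "Dr. Miller"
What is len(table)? 6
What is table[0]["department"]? "Orthopedics"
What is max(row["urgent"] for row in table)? True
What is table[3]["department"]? "Cardiology"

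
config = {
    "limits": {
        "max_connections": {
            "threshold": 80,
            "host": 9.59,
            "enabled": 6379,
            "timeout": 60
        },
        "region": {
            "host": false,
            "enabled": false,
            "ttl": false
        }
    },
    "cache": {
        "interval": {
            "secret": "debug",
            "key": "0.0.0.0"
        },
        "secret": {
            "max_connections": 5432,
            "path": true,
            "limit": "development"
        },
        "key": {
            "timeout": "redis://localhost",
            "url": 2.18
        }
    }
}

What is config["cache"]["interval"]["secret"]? "debug"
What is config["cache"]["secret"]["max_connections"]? 5432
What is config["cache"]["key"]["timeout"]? "redis://localhost"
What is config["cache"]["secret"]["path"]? True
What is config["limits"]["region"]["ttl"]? False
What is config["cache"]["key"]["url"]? 2.18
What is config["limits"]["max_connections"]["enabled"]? 6379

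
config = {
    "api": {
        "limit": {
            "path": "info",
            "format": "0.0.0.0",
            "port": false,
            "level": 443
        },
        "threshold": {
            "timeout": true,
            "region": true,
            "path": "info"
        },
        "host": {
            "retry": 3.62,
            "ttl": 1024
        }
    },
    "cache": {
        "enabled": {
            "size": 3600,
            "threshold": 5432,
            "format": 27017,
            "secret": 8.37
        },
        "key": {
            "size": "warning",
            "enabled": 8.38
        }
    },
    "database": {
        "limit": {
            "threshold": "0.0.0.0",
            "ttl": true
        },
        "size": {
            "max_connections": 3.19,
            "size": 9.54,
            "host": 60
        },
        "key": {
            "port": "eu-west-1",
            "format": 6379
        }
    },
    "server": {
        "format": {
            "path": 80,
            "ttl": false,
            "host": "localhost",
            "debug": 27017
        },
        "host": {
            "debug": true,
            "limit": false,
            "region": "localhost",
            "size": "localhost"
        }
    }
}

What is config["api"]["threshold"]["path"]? "info"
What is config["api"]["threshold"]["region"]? True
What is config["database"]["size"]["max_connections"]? 3.19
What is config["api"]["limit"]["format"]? "0.0.0.0"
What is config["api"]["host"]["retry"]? 3.62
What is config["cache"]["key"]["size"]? "warning"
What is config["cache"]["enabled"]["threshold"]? 5432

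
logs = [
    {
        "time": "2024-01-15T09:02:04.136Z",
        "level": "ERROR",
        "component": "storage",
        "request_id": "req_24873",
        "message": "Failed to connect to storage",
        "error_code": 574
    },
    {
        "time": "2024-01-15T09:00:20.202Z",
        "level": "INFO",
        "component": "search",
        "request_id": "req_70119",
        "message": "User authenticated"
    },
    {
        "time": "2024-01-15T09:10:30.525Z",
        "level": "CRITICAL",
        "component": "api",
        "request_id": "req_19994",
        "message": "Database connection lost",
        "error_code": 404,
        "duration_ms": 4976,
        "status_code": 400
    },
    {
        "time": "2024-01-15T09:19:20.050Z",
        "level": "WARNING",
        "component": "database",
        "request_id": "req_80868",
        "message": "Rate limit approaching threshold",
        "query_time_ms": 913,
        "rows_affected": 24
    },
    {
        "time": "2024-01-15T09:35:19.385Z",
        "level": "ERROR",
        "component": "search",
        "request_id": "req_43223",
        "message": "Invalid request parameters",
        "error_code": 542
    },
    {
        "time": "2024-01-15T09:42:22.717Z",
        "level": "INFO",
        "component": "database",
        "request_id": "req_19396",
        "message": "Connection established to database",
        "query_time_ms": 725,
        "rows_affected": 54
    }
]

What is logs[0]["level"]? "ERROR"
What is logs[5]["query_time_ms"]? 725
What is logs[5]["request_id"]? "req_19396"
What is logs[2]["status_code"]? 400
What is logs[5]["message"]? "Connection established to database"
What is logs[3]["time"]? "2024-01-15T09:19:20.050Z"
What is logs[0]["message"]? "Failed to connect to storage"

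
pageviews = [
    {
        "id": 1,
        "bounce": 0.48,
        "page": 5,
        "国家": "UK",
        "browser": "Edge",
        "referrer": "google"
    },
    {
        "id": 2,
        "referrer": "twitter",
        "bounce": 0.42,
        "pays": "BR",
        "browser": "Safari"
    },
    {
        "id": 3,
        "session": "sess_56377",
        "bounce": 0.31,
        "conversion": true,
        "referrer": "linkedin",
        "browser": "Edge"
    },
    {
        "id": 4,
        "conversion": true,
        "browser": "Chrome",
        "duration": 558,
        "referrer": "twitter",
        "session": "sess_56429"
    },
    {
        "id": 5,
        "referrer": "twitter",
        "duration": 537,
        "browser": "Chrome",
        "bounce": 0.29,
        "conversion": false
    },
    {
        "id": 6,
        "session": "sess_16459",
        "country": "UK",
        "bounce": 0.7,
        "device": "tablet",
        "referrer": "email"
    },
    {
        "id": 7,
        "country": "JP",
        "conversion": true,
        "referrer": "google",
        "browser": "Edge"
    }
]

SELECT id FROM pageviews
[1, 2, 3, 4, 5, 6, 7]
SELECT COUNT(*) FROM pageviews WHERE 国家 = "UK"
1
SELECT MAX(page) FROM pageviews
5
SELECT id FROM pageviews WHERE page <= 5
[1]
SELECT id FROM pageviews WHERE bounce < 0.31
[5]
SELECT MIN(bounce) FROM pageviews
0.29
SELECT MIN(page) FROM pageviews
5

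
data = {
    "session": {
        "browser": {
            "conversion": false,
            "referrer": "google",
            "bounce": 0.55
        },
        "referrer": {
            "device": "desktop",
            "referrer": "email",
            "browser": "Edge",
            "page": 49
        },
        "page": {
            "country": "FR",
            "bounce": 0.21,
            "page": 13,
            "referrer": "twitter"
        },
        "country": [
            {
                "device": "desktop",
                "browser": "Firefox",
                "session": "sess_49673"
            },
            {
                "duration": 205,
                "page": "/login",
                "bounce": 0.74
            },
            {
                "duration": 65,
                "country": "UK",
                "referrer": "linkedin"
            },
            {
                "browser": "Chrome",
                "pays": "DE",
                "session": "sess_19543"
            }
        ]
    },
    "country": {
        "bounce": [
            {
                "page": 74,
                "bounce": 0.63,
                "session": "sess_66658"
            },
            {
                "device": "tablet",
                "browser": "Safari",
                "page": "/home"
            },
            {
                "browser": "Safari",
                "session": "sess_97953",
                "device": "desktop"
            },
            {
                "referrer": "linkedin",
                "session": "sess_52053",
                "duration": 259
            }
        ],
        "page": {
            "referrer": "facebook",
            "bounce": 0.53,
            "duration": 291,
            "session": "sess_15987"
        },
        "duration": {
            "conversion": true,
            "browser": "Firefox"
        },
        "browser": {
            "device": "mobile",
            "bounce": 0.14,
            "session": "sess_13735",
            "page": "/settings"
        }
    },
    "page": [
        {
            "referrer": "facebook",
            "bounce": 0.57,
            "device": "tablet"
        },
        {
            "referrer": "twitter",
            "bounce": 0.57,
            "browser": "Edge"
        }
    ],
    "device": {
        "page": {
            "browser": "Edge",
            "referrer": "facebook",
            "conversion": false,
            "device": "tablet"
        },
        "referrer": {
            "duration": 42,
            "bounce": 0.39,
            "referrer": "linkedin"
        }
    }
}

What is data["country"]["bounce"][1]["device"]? "tablet"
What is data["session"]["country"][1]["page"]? "/login"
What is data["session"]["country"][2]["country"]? "UK"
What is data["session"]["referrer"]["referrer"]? "email"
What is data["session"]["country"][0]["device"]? "desktop"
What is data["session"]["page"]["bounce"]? 0.21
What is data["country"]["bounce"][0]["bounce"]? 0.63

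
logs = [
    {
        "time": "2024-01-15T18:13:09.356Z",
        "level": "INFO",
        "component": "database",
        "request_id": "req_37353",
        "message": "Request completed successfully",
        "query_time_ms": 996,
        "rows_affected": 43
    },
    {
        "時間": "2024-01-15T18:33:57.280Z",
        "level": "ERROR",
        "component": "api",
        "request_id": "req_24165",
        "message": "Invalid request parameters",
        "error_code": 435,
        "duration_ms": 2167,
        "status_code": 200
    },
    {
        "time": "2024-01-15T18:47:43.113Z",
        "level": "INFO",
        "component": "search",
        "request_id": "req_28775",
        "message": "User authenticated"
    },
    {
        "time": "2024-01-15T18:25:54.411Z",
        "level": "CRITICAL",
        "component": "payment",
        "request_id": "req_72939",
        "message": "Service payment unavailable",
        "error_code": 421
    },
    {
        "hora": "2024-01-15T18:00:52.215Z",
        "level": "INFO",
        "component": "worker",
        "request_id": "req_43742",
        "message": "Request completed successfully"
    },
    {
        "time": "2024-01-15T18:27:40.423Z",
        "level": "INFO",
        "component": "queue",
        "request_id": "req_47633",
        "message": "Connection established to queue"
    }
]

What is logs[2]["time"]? "2024-01-15T18:47:43.113Z"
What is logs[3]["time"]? "2024-01-15T18:25:54.411Z"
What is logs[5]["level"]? "INFO"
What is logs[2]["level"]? "INFO"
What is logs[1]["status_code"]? 200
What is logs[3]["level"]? "CRITICAL"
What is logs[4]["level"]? "INFO"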